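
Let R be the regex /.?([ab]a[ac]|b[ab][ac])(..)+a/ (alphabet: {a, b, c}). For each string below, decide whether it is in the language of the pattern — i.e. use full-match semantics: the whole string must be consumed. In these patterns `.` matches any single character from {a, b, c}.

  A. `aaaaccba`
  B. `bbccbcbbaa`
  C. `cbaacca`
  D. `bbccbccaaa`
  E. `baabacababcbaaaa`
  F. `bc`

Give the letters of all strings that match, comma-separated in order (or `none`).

A. `aaaaccba` → match
B. `bbccbcbbaa` → match
C. `cbaacca` → match
D. `bbccbccaaa` → match
E → match
F. `bc` → no match — must end with `a`

A, B, C, D, E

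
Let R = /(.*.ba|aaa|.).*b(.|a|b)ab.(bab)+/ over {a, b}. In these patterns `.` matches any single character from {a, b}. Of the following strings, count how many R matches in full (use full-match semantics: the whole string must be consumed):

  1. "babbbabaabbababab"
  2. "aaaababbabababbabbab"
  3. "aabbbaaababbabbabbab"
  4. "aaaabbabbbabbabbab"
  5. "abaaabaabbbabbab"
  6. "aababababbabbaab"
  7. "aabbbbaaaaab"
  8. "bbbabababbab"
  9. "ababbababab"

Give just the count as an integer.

6

1 → match
2 → match
3 → no match
4 → match
5 → match
6 → no match — must end with "bab"
7. "aabbbbaaaaab" → no match — must end with "bab"
8. "bbbabababbab" → match
9. "ababbababab" → match
Total matched: 6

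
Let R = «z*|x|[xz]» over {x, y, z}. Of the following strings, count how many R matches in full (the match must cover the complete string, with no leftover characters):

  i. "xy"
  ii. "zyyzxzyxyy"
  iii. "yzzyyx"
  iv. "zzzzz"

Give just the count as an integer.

1

i → no match
ii → no match
iii → no match
iv → match
Total matched: 1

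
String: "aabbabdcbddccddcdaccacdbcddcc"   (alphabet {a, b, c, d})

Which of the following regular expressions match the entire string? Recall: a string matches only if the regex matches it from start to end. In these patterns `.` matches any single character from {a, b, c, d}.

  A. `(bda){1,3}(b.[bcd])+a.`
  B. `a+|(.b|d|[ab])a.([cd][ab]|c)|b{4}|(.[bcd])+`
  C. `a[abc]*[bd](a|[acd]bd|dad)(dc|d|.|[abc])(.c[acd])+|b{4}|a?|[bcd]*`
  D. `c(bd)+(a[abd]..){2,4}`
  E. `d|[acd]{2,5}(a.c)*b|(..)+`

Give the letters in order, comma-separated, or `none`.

C

A → no match — must start with "bda"
B → no match
C → match
D → no match — must start with "cbd"
E → no match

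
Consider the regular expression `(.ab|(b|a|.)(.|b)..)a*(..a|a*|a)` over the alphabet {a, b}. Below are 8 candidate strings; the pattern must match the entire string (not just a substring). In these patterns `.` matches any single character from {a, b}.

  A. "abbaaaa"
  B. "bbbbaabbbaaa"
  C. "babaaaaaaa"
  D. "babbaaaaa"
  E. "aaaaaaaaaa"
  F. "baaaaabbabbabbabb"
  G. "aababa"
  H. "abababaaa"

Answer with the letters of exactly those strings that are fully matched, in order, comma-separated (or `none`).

A, C, D, E, G

A. "abbaaaa" → match
B. "bbbbaabbbaaa" → no match
C. "babaaaaaaa" → match
D. "babbaaaaa" → match
E. "aaaaaaaaaa" → match
F → no match
G. "aababa" → match
H. "abababaaa" → no match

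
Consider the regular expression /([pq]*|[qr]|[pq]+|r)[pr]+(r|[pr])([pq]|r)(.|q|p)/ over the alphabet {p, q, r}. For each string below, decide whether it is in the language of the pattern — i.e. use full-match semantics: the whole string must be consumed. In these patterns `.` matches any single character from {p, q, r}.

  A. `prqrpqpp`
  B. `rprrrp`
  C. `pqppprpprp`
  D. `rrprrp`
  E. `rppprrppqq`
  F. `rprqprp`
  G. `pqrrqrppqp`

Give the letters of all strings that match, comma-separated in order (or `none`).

A → no match
B → match
C → match
D → match
E → match
F → no match
G → no match

B, C, D, E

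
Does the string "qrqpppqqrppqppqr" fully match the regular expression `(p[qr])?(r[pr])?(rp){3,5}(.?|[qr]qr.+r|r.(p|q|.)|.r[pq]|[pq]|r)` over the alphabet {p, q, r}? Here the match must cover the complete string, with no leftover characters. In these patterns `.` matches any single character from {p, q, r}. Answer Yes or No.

No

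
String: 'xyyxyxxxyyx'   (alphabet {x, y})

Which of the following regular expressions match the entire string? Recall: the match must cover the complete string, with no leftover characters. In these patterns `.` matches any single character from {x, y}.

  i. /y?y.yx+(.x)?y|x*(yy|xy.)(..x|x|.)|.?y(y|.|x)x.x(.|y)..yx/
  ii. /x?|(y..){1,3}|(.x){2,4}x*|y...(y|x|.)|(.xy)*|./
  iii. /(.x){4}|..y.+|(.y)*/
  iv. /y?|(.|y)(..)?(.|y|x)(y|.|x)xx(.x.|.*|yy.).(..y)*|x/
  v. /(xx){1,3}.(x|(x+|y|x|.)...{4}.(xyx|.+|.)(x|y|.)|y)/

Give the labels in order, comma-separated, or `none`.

i → match
ii → no match
iii → match
iv → match
v → no match — must start with 'xx'

i, iii, iv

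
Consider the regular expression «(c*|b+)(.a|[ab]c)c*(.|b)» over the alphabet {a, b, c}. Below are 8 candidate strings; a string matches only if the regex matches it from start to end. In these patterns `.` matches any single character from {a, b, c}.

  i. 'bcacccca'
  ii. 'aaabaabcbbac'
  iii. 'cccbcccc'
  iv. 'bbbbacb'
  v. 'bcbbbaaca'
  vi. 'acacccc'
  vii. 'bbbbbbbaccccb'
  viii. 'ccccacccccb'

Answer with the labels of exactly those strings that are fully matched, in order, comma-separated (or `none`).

i → match
ii → no match
iii → match
iv → match
v → no match
vi → no match
vii → match
viii → match

i, iii, iv, vii, viii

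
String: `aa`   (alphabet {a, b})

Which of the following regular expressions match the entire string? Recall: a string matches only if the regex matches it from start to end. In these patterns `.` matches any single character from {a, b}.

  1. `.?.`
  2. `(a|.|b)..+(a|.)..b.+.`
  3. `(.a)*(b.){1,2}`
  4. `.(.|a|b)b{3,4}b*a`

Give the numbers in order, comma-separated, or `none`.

1

1 → match
2 → no match
3 → no match
4 → no match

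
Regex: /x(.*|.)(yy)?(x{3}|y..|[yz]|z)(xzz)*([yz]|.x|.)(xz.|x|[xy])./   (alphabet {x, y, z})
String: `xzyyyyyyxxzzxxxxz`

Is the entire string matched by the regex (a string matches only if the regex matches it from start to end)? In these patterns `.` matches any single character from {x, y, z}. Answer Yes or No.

No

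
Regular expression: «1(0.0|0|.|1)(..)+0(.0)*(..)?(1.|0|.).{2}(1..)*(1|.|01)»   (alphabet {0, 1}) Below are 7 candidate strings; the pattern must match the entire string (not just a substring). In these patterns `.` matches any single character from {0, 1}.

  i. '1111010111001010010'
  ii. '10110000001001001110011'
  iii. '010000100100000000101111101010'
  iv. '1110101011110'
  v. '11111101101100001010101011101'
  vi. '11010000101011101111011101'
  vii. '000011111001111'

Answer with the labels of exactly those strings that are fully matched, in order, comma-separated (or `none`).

vi

i → no match
ii → no match
iii → no match — must start with '1'
iv → no match
v → no match
vi → match
vii → no match — must start with '1'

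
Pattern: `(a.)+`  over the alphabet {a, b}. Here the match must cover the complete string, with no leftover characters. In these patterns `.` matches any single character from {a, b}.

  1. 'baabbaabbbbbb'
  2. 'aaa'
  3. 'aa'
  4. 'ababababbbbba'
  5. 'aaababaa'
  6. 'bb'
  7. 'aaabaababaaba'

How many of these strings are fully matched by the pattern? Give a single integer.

2

1 → no match — must start with 'a'
2. 'aaa' → no match
3. 'aa' → match
4 → no match
5. 'aaababaa' → match
6. 'bb' → no match — must start with 'a'
7 → no match
Total matched: 2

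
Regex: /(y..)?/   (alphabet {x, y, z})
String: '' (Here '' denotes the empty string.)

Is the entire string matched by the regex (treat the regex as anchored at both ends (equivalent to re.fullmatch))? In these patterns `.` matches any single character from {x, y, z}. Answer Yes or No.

Yes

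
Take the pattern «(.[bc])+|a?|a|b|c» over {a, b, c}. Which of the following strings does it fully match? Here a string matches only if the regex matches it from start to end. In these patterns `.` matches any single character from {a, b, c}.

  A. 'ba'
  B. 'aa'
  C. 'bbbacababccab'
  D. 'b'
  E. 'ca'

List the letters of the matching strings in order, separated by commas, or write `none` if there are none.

D

A → no match
B → no match
C → no match
D → match
E → no match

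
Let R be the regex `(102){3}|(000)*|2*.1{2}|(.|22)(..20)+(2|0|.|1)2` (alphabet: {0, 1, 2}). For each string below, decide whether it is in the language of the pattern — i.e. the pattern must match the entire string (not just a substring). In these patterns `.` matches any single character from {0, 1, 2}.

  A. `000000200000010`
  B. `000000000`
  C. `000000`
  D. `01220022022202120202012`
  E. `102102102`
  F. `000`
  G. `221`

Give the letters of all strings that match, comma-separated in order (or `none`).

B, C, D, E, F

A → no match
B. `000000000` → match
C. `000000` → match
D → match
E. `102102102` → match
F. `000` → match
G. `221` → no match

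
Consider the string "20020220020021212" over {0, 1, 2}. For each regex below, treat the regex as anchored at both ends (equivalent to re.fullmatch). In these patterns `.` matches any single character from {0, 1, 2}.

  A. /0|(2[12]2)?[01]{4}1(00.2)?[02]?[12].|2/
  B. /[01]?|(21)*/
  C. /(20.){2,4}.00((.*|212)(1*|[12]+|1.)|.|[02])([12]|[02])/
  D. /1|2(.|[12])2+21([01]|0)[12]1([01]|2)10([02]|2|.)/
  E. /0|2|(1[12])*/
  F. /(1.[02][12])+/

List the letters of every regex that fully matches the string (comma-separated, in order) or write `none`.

A → no match
B → no match
C → match
D → no match
E → no match
F → no match — must start with "1"

C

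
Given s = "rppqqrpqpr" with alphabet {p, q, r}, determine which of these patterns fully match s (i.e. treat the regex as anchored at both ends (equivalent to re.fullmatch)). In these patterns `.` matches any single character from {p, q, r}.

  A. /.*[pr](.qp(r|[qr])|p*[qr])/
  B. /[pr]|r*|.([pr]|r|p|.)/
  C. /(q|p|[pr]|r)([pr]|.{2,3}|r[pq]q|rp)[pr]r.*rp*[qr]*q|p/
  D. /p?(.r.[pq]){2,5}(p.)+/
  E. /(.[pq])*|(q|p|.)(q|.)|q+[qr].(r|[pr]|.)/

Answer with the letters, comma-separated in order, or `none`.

A → match
B → no match
C → no match
D → no match
E → no match

A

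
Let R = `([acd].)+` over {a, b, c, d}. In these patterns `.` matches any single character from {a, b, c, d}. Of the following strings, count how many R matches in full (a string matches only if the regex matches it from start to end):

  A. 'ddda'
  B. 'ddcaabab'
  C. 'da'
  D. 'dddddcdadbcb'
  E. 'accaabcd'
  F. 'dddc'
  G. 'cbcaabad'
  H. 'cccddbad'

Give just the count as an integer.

A → match
B → match
C → match
D → match
E → match
F → match
G → match
H → match
Total matched: 8

8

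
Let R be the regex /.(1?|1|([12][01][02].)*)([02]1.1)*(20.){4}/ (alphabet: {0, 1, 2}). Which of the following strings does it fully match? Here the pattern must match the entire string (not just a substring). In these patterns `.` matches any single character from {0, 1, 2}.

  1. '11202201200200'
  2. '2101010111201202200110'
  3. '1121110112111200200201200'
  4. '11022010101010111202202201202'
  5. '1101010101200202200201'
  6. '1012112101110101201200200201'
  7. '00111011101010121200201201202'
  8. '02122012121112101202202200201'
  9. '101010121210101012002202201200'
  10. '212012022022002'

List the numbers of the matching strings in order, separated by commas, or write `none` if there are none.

1 → match
2 → no match
3 → no match
4 → match
5 → match
6 → no match
7 → match
8 → match
9 → no match
10 → no match

1, 4, 5, 7, 8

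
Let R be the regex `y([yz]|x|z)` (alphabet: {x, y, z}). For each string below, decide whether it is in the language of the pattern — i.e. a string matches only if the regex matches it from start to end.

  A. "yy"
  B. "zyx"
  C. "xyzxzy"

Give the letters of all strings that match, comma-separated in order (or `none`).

A → match
B → no match — must start with "y"
C → no match — must start with "y"

A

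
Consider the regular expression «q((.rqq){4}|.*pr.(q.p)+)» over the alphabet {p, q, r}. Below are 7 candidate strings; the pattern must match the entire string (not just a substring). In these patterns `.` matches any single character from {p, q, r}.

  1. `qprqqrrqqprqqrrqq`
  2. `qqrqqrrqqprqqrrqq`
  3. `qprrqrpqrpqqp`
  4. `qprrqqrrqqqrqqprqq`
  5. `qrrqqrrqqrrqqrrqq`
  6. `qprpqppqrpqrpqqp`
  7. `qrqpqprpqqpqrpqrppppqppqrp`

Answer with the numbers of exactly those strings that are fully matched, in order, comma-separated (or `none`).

1, 2, 3, 5, 6

1 → match
2 → match
3 → match
4 → no match
5 → match
6 → match
7 → no match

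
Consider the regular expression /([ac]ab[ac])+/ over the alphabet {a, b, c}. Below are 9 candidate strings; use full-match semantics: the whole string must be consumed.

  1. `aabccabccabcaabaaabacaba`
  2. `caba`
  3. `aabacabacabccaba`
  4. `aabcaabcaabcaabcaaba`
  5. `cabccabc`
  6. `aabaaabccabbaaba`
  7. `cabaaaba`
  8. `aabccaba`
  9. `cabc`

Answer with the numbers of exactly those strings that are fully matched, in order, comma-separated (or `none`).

1 → match
2 → match
3 → match
4 → match
5 → match
6 → no match
7 → match
8 → match
9 → match

1, 2, 3, 4, 5, 7, 8, 9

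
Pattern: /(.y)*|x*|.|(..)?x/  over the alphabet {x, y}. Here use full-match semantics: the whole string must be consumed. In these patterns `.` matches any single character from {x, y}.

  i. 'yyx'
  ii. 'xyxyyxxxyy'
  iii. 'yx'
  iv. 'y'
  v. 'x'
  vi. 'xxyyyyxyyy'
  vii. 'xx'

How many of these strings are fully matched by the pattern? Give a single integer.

i. 'yyx' → match
ii. 'xyxyyxxxyy' → no match
iii. 'yx' → no match
iv. 'y' → match
v. 'x' → match
vi. 'xxyyyyxyyy' → no match
vii. 'xx' → match
Total matched: 4

4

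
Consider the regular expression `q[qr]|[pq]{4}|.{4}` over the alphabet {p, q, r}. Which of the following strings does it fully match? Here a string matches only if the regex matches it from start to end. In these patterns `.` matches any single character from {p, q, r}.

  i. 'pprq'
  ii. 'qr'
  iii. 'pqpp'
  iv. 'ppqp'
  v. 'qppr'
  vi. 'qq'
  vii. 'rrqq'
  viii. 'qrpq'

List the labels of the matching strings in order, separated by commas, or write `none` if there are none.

i, ii, iii, iv, v, vi, vii, viii

i → match
ii → match
iii → match
iv → match
v → match
vi → match
vii → match
viii → match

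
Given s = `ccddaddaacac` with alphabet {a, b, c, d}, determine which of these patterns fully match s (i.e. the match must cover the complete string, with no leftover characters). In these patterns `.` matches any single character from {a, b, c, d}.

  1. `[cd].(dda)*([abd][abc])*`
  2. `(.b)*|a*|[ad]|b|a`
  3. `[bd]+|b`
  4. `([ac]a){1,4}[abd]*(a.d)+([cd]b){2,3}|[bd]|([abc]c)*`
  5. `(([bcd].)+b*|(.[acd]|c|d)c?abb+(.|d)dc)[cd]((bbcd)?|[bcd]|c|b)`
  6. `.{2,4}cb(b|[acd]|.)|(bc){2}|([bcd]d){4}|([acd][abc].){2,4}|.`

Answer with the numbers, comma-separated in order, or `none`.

1, 6

1 → match
2 → no match
3 → no match
4 → no match
5 → no match
6 → match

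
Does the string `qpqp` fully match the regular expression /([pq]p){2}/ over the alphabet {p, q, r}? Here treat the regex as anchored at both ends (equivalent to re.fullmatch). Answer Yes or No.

Yes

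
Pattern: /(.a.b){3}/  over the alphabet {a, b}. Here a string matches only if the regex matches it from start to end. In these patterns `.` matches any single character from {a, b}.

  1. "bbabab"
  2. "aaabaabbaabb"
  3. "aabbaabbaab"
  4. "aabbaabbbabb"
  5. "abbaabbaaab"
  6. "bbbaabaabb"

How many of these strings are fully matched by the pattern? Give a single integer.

2

1. "bbabab" → no match
2. "aaabaabbaabb" → match
3. "aabbaabbaab" → no match
4. "aabbaabbbabb" → match
5. "abbaabbaaab" → no match
6. "bbbaabaabb" → no match
Total matched: 2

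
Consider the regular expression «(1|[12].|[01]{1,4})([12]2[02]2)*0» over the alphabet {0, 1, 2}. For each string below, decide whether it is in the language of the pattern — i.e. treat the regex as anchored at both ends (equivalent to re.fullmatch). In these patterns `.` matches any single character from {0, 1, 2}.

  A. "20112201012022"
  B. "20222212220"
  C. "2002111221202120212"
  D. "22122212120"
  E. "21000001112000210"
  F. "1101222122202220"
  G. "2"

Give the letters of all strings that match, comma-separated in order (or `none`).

B

A → no match — must end with "0"
B → match
C → no match — must end with "0"
D → no match
E → no match
F → no match
G → no match — must end with "0"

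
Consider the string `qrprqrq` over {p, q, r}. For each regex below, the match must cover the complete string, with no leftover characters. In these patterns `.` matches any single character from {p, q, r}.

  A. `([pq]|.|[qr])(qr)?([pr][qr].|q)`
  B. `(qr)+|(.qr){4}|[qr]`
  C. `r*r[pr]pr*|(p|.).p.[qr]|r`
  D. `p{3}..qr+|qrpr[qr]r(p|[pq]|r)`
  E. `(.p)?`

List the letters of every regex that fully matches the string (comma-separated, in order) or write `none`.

A → no match
B → no match
C → no match
D → match
E → no match

D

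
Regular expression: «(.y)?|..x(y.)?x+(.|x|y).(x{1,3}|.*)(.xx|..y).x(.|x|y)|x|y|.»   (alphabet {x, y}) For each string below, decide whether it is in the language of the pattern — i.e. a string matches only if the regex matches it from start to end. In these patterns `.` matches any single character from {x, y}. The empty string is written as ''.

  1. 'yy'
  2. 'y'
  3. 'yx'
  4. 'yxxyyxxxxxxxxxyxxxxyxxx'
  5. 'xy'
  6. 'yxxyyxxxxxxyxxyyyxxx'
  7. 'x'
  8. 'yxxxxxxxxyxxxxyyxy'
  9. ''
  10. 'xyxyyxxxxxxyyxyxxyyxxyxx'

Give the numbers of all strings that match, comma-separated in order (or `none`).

1, 2, 4, 5, 6, 7, 8, 9, 10

1. 'yy' → match
2. 'y' → match
3. 'yx' → no match
4 → match
5. 'xy' → match
6 → match
7. 'x' → match
8 → match
9. '' → match
10 → match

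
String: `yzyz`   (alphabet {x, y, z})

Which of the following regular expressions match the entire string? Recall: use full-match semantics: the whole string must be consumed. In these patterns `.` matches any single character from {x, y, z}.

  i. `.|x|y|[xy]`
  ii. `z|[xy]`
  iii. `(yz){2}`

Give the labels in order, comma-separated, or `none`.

iii

i → no match
ii → no match
iii → match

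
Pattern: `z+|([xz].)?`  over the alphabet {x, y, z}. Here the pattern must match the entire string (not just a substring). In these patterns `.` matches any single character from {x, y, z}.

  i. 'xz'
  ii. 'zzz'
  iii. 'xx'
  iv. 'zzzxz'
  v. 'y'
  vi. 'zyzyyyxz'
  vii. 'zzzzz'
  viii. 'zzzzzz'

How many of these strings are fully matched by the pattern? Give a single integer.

5

i. 'xz' → match
ii. 'zzz' → match
iii. 'xx' → match
iv. 'zzzxz' → no match
v. 'y' → no match
vi. 'zyzyyyxz' → no match
vii. 'zzzzz' → match
viii. 'zzzzzz' → match
Total matched: 5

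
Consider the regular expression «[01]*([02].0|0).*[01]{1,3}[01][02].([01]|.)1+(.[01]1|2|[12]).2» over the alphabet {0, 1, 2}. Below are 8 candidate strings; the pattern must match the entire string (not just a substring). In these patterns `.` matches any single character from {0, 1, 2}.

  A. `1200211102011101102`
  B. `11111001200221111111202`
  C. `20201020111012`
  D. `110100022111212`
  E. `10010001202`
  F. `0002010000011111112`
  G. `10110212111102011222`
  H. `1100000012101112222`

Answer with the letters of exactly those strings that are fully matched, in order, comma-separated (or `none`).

A, B, D, E, F, G

A → match
B → match
C → no match
D → match
E → match
F → match
G → match
H → no match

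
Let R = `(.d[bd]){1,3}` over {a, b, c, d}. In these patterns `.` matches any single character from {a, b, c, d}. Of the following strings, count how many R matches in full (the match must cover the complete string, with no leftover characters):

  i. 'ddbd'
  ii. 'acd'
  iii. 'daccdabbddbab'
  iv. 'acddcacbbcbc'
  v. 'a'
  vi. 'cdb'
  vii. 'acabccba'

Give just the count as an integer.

i → no match
ii → no match
iii → no match
iv → no match
v → no match
vi → match
vii → no match
Total matched: 1

1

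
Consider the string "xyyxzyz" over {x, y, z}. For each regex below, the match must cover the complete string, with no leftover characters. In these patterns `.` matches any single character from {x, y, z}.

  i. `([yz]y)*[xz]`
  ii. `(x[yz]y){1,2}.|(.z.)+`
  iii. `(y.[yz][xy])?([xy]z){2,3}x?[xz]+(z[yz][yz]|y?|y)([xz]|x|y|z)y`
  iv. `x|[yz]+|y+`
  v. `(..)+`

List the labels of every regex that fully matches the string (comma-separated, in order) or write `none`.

i → no match
ii → match
iii → no match — must end with "y"
iv → no match
v → no match

ii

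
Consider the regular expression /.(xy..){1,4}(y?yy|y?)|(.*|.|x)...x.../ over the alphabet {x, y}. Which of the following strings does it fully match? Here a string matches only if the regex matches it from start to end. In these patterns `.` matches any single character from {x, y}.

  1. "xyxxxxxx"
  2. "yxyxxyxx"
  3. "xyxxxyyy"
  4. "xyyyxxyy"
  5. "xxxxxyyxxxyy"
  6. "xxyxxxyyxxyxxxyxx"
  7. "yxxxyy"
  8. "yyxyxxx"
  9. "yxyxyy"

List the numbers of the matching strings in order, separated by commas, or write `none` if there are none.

1. "xyxxxxxx" → match
2. "yxyxxyxx" → match
3. "xyxxxyyy" → match
4. "xyyyxxyy" → match
5. "xxxxxyyxxxyy" → match
6 → match
7. "yxxxyy" → no match
8. "yyxyxxx" → no match
9. "yxyxyy" → match

1, 2, 3, 4, 5, 6, 9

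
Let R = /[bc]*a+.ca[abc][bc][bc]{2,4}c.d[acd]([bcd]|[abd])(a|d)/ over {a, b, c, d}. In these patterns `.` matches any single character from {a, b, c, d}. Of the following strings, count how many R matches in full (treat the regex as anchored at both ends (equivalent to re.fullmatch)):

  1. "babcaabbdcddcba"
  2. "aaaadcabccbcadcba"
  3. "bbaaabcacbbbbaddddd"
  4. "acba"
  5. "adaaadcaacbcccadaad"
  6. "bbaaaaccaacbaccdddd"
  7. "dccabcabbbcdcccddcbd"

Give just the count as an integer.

1 → no match
2 → match
3 → no match
4 → no match
5 → no match
6 → no match
7 → no match
Total matched: 1

1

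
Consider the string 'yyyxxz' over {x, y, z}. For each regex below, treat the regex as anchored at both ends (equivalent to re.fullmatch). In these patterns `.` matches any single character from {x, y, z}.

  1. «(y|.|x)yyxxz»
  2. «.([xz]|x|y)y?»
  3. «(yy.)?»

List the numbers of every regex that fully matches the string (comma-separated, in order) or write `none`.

1 → match
2 → no match
3 → no match

1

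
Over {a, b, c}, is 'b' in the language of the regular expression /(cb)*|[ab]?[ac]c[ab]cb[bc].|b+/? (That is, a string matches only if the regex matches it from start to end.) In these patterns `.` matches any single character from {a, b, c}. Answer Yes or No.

Yes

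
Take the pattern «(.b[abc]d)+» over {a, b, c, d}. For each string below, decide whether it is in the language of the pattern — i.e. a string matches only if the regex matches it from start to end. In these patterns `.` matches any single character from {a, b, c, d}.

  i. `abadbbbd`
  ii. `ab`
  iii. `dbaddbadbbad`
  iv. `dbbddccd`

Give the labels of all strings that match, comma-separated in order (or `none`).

i → match
ii → no match — must end with `d`
iii → match
iv → no match

i, iii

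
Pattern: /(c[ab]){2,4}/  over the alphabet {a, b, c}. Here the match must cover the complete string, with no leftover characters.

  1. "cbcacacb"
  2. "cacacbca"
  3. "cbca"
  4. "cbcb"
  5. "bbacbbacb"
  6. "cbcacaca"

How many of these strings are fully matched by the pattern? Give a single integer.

5

1 → match
2 → match
3 → match
4 → match
5 → no match — must start with "c"
6 → match
Total matched: 5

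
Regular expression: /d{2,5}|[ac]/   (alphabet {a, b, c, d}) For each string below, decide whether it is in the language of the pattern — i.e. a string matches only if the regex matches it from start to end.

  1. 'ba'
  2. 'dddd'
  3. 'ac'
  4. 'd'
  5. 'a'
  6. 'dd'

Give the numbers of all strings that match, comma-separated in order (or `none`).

2, 5, 6

1. 'ba' → no match
2. 'dddd' → match
3. 'ac' → no match
4. 'd' → no match
5. 'a' → match
6. 'dd' → match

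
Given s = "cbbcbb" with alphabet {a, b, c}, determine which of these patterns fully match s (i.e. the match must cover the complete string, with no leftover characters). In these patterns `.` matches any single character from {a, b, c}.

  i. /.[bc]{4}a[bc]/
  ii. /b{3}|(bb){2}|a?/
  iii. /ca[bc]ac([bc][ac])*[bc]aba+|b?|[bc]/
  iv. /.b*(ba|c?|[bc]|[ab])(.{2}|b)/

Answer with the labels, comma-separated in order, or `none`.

i → no match
ii → no match
iii → no match
iv → match

iv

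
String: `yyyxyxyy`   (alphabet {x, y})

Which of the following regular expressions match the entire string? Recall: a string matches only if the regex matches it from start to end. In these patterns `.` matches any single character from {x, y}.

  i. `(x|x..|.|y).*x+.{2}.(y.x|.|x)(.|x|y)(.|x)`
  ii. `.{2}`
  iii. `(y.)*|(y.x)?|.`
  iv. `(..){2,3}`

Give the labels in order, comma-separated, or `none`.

iii

i → no match
ii → no match
iii → match
iv → no match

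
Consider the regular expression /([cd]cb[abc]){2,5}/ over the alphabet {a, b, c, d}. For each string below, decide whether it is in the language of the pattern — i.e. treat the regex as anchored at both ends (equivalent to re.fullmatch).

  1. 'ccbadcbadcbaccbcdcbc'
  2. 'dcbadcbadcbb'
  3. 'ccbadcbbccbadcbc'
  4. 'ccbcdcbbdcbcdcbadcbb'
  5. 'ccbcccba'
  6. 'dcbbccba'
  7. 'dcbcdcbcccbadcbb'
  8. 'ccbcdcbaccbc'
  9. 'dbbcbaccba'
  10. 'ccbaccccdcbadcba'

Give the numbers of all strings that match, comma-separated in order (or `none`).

1 → match
2 → match
3 → match
4 → match
5 → match
6 → match
7 → match
8 → match
9 → no match
10 → no match

1, 2, 3, 4, 5, 6, 7, 8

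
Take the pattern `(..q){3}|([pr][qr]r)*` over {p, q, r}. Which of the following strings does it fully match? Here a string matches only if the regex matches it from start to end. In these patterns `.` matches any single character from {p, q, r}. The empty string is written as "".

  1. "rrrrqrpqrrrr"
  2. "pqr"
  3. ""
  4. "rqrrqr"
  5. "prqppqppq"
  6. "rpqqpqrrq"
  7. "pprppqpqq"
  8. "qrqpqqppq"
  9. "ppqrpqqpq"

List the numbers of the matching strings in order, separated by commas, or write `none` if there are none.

1, 2, 3, 4, 5, 6, 8, 9

1. "rrrrqrpqrrrr" → match
2. "pqr" → match
3. "" → match
4. "rqrrqr" → match
5. "prqppqppq" → match
6. "rpqqpqrrq" → match
7. "pprppqpqq" → no match
8. "qrqpqqppq" → match
9. "ppqrpqqpq" → match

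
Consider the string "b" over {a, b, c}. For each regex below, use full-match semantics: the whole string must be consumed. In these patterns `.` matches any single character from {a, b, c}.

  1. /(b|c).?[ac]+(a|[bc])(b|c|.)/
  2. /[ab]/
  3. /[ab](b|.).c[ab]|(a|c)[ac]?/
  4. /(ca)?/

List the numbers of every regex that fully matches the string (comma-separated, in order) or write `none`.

1 → no match
2 → match
3 → no match
4 → no match

2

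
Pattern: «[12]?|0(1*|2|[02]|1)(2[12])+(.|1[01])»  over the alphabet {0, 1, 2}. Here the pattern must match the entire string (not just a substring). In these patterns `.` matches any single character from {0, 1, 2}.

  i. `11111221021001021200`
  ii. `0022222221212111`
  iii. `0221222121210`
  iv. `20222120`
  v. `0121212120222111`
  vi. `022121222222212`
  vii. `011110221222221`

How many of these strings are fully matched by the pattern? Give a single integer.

i → no match
ii → match
iii → match
iv → no match
v → no match
vi → match
vii → no match
Total matched: 3

3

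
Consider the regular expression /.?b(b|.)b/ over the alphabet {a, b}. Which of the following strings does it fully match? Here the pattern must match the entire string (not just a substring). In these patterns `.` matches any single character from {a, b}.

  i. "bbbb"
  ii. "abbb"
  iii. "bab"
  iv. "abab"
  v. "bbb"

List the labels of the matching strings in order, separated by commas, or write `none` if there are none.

i, ii, iii, iv, v

i. "bbbb" → match
ii. "abbb" → match
iii. "bab" → match
iv. "abab" → match
v. "bbb" → match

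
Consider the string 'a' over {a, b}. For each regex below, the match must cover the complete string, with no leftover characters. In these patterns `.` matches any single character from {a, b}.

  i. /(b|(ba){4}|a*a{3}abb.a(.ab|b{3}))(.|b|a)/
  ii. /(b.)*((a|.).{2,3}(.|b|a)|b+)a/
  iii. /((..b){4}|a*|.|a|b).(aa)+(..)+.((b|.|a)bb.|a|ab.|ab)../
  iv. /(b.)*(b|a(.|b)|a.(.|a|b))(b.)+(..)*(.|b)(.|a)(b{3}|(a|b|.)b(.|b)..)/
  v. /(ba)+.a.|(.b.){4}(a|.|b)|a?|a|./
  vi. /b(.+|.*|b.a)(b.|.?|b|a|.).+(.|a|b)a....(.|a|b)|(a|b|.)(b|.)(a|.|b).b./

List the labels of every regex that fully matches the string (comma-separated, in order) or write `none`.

v

i → no match
ii → no match
iii → no match
iv → no match
v → match
vi → no match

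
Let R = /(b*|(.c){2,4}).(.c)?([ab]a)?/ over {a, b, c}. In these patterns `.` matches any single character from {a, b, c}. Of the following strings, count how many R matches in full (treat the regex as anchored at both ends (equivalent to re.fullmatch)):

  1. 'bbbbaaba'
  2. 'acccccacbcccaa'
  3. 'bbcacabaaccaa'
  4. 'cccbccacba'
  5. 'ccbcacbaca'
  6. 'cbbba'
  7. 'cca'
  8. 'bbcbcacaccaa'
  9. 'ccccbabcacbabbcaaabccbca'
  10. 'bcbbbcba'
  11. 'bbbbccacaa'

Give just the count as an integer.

1 → no match
2 → no match
3 → no match
4 → no match
5 → no match
6 → no match
7 → no match
8 → no match
9 → no match
10 → no match
11 → no match
Total matched: 0

0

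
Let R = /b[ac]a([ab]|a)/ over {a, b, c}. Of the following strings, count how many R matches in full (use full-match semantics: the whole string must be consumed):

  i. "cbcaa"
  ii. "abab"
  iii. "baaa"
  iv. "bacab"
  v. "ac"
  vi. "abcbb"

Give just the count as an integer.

i → no match — must start with "b"
ii → no match — must start with "b"
iii → match
iv → no match
v → no match — must start with "b"
vi → no match — must start with "b"
Total matched: 1

1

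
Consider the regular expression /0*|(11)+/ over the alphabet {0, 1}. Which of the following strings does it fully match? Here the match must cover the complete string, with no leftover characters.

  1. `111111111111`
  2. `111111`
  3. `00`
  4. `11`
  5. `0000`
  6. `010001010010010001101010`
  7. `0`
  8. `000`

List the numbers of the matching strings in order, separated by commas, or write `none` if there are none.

1. `111111111111` → match
2. `111111` → match
3. `00` → match
4. `11` → match
5. `0000` → match
6 → no match
7. `0` → match
8. `000` → match

1, 2, 3, 4, 5, 7, 8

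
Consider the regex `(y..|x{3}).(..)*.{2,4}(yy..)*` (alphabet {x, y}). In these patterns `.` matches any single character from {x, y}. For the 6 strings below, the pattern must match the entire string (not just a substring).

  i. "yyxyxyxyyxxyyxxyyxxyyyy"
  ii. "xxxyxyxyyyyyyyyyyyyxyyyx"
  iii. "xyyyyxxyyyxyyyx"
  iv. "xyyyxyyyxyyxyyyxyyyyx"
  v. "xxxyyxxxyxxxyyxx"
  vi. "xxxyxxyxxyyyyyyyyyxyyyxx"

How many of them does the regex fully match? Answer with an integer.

4

i → match
ii → match
iii → no match
iv → no match
v → match
vi → match
Total matched: 4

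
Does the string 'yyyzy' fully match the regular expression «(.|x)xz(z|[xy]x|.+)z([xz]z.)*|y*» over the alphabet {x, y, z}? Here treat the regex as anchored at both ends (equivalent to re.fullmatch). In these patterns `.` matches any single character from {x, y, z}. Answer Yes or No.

No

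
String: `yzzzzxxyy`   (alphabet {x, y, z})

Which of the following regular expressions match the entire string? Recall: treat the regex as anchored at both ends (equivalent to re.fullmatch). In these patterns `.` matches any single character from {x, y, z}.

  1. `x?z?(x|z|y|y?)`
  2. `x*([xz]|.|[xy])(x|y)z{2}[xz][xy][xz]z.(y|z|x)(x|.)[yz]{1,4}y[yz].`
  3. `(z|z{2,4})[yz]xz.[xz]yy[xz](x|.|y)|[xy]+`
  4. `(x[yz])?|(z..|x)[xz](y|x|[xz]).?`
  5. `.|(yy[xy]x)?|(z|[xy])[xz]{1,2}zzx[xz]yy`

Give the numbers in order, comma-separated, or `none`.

5

1 → no match
2 → no match
3 → no match
4 → no match
5 → match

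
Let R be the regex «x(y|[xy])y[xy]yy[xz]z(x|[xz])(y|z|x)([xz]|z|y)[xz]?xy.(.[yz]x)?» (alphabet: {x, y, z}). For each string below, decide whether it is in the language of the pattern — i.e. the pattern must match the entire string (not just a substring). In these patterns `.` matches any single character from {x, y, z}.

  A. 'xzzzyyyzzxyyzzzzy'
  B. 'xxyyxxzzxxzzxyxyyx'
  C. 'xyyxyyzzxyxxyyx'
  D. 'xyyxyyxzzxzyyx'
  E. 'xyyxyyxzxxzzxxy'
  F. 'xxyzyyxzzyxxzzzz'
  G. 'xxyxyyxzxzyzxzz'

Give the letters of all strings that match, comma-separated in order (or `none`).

none

A → no match
B → no match
C → no match
D → no match
E → no match
F → no match
G → no match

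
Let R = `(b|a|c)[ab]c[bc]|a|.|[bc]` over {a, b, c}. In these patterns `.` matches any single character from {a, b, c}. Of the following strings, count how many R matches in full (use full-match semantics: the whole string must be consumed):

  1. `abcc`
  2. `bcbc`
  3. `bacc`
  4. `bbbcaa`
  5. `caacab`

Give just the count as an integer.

1. `abcc` → match
2. `bcbc` → no match
3. `bacc` → match
4. `bbbcaa` → no match
5. `caacab` → no match
Total matched: 2

2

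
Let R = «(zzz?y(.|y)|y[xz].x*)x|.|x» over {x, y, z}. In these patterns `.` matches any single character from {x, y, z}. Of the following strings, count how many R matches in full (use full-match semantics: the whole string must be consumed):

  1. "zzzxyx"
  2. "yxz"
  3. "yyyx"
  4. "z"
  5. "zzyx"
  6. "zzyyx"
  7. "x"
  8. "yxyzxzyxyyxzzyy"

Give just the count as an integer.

3

1 → no match
2 → no match
3 → no match
4 → match
5 → no match
6 → match
7 → match
8 → no match
Total matched: 3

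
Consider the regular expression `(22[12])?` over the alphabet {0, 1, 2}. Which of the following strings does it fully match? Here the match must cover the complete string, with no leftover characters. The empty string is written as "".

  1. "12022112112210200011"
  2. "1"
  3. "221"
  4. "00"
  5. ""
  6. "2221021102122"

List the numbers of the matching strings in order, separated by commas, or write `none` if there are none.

1 → no match
2. "1" → no match
3. "221" → match
4. "00" → no match
5. "" → match
6 → no match

3, 5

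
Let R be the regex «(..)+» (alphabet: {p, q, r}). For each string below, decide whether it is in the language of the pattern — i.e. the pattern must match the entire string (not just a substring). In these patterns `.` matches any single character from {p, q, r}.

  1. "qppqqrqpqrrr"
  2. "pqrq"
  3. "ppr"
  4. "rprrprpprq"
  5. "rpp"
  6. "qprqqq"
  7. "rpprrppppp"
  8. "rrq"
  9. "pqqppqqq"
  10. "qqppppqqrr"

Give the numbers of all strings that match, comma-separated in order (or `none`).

1 → match
2 → match
3 → no match
4 → match
5 → no match
6 → match
7 → match
8 → no match
9 → match
10 → match

1, 2, 4, 6, 7, 9, 10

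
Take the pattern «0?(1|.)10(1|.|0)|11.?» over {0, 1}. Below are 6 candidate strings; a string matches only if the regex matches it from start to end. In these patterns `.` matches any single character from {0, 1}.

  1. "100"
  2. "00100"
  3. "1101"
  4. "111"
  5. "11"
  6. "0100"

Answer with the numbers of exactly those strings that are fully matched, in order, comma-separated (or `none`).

2, 3, 4, 5, 6

1 → no match
2 → match
3 → match
4 → match
5 → match
6 → match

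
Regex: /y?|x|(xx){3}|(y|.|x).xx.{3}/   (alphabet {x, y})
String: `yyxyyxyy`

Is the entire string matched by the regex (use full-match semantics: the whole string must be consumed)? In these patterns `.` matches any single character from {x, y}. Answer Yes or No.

No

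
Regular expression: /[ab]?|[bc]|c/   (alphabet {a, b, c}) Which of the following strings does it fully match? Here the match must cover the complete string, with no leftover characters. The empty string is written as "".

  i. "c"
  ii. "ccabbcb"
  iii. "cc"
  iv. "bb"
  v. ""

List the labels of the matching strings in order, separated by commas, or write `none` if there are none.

i, v

i → match
ii → no match
iii → no match
iv → no match
v → match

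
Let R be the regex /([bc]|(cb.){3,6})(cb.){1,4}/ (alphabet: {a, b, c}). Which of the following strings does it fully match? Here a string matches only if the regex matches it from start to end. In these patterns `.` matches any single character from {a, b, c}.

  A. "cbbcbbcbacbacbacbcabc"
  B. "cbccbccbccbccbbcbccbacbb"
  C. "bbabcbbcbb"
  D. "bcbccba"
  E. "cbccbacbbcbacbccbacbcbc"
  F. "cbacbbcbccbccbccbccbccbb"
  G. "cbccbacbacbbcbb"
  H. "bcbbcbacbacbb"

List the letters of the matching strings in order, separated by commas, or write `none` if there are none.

A → no match
B → match
C → no match
D → match
E → no match
F → match
G → match
H → match

B, D, F, G, H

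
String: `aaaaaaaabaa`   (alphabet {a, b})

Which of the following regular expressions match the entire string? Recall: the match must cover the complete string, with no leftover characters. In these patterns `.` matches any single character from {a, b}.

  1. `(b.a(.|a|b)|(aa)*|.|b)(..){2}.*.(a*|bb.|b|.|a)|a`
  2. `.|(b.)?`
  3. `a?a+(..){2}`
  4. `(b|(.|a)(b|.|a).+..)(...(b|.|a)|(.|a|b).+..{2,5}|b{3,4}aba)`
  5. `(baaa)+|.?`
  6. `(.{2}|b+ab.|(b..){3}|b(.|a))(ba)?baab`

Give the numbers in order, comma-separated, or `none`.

1, 3, 4

1 → match
2 → no match
3 → match
4 → match
5 → no match
6 → no match — must end with `baab`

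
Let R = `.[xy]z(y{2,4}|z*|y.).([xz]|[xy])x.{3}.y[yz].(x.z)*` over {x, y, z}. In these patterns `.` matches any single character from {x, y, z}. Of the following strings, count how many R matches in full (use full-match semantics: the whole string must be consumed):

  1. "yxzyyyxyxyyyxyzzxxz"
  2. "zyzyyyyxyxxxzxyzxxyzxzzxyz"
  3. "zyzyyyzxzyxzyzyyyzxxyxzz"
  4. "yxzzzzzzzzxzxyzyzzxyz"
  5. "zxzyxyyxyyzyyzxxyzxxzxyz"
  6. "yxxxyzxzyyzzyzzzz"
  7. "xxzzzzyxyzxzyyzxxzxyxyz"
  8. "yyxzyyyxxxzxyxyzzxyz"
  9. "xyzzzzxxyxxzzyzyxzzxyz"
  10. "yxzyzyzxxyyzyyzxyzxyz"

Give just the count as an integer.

1 → match
2 → match
3 → no match
4 → match
5 → match
6 → no match
7 → no match
8 → no match
9 → no match
10 → match
Total matched: 5

5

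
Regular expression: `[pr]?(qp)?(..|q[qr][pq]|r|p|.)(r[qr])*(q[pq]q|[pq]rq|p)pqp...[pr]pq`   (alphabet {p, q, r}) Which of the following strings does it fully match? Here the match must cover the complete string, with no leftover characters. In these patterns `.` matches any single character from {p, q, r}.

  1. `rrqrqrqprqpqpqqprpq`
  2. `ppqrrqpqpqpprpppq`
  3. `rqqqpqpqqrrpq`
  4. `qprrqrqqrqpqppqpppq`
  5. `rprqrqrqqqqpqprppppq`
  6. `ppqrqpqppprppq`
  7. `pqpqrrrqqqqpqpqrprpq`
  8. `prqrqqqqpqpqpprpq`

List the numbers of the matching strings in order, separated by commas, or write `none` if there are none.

1, 2, 3, 4, 5, 6, 7, 8

1 → match
2 → match
3 → match
4 → match
5 → match
6 → match
7 → match
8 → match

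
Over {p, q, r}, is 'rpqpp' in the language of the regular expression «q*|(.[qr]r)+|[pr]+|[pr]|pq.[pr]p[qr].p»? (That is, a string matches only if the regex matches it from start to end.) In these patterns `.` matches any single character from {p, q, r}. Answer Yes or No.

No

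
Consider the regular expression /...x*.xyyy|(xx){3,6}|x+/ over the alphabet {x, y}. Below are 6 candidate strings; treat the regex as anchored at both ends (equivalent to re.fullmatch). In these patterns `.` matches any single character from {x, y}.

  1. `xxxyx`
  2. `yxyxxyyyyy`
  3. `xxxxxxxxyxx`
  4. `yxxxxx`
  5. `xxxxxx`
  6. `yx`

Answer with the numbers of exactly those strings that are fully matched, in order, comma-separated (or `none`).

5

1 → no match
2 → no match
3 → no match
4 → no match
5 → match
6 → no match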